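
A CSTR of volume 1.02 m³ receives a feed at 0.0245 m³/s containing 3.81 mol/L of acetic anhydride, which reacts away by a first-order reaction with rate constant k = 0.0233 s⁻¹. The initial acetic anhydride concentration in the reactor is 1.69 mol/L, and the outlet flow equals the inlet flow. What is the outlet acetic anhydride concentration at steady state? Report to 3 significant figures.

Accumulation = in − out − consumed: V dC/dt = Q C_in − Q C − k V C.
At steady state: 0 = Q C_in − (Q + kV) C_ss, so C_ss = Q C_in/(Q + kV).
C_ss = 0.0245·3.81/(0.0245 + 0.0233·1.02) = 0.093345/0.048266 = 1.9340 mol/L.

1.93 mol/L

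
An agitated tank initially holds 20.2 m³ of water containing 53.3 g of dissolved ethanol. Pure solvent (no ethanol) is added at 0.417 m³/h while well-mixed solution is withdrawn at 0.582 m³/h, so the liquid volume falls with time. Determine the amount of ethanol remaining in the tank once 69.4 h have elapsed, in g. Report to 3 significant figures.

2.79 g

Total volume: dV/dt = Q_in − Q_out = -0.16500 m³/h, so V(t) = 20.2 − 0.16500 t and V(69.4) = 8.7490 m³.
Species balance (pure solvent in): dm/dt = −Q_out · m/V(t).
Separate: dm/m = −Q_out dt/V(t) ⇒ ln(m/m₀) = −(Q_out/(Q_in−Q_out)) ln(V/V₀).
m = m₀ (V₀/V)^(Q_out/(Q_in−Q_out)) = 53.3 × (20.2/8.7490)^(-3.5273) = 2.7857 g.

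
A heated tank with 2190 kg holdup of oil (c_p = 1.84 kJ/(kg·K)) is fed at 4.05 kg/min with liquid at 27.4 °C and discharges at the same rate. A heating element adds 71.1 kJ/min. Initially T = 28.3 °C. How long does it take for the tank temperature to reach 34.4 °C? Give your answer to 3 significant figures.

662 min

First-law balance (no shaft work): M c_p dT/dt = ṁ c_p (T_in − T) + 71.1.
τ = M/ṁ = 540.74 min; T_ss = T_in + Q̇/(ṁ c_p) = 36.941 °C.
T(t) = T_ss + (T₀ − T_ss) e^(−t/τ). Set T = 34.4:
e^(−t/τ) = (34.4 − 36.941)/(28.3 − 36.941) = 0.29407
t = −540.74 · ln(0.29407) = 661.84 min.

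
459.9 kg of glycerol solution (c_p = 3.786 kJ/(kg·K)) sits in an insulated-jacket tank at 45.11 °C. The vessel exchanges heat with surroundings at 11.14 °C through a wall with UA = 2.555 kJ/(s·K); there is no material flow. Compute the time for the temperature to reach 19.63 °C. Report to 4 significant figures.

M c_p dT/dt = −UA(T − T_amb).
τ = M c_p/UA = 681.480 s; T_ss = T_amb = 11.1400 °C.
T(t) = T_ss + (T₀ − T_ss)e^(−t/τ); set T = 19.63:
t = −τ ln[(T − T_ss)/(T₀ − T_ss)] = −681.480 · ln(0.249926) = 944.933 s.

944.9 s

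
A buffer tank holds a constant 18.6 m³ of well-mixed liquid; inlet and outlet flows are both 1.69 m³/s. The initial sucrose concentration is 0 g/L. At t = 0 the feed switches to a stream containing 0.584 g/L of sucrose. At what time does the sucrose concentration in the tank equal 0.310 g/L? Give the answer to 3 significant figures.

Species balance: V dC/dt = Q(C_in − C) ⇒ τ = V/Q = 11.006 s.
C(t) = C_in + (C₀ − C_in) e^(−t/τ). Set C = 0.310 and solve for t:
e^(−t/τ) = (C − C_in)/(C₀ − C_in) = (0.310 − 0.584)/(0 − 0.584) = 0.46918
t = −τ ln(…) = 11.006 × 0.75677 = 8.3290 s.

8.33 s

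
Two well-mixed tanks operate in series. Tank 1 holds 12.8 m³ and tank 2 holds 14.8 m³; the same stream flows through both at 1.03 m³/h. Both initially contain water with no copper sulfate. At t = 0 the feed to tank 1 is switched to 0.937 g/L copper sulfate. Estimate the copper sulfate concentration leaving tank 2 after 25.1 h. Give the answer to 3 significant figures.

0.524 g/L

Time constants: τᵢ = Vᵢ/Q for each well-mixed tank.
τ₁ = 12.8/1.03 = 12.427 h; τ₂ = 14.8/1.03 = 14.369 h.
Solving the cascade with C₁(0)=C₂(0)=0 gives C₂(t) = C_in[1 − (τ₁ e^(−t/τ₁) − τ₂ e^(−t/τ₂))/(τ₁ − τ₂)].
At t = 25.1: e^(−t/τ₁) = 0.13269, e^(−t/τ₂) = 0.17433.
C₂ = 0.937·[1 − (12.427·0.13269 − 14.369·0.17433)/(-1.9417)] = 0.937·0.55918 = 0.52395 g/L.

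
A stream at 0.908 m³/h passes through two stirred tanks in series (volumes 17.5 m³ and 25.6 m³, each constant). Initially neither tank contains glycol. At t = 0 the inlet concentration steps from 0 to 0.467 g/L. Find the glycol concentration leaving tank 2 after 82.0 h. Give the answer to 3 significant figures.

Time constants: τᵢ = Vᵢ/Q for each well-mixed tank.
τ₁ = 17.5/0.908 = 19.273 h; τ₂ = 25.6/0.908 = 28.194 h.
Tank 1: C₁ = C_in(1 − e^(−t/τ₁)). Tank 2 (τ₁ ≠ τ₂): C₂ = C_in[1 − (τ₁ e^(−t/τ₁) − τ₂ e^(−t/τ₂))/(τ₁ − τ₂)].
At t = 82.0: e^(−t/τ₁) = 0.014198, e^(−t/τ₂) = 0.054561.
C₂ = 0.467·[1 − (19.273·0.014198 − 28.194·0.054561)/(-8.9207)] = 0.467·0.85824 = 0.40080 g/L.

0.401 g/L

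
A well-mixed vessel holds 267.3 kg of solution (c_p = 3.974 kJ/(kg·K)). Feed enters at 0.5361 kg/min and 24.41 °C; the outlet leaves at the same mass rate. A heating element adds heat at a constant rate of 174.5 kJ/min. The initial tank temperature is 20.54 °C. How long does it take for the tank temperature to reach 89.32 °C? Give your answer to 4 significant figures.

M c_p dT/dt = ṁ c_p (T_in − T) + Q̇.
τ = M/ṁ = 498.601 min; T_ss = T_in + Q̇/(ṁ c_p) = 106.317 °C.
T(t) = T_ss + (T₀ − T_ss) e^(−t/τ). Set T = 89.32:
e^(−t/τ) = (89.32 − 106.317)/(20.54 − 106.317) = 0.198155
t = −498.601 · ln(0.198155) = 807.089 min.

807.1 min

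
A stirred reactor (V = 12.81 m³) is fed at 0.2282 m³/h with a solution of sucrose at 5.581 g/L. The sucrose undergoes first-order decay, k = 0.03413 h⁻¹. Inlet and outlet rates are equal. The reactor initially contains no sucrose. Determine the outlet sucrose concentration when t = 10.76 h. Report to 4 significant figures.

Species balance: V dC/dt = Q C_in − Q C − k V C.
This is linear with rate a = Q/V + k = 0.0519442 h⁻¹.
C_ss = Q C_in/(Q + kV) = 1.91400 g/L; C(t) = C_ss + (C₀ − C_ss) e^(−a t).
C(10.76) = 1.91400 + (-1.91400)·e^(−0.0519442·10.76) = 1.91400 + (-1.91400)·0.571826 = 0.819523 g/L.

0.8195 g/L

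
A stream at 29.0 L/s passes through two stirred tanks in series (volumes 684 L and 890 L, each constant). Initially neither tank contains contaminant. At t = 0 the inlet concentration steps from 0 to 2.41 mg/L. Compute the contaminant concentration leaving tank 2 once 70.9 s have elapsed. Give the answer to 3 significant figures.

Time constants: τᵢ = Vᵢ/Q for each well-mixed tank.
τ₁ = 684/29.0 = 23.586 s; τ₂ = 890/29.0 = 30.690 s.
Solving the cascade with C₁(0)=C₂(0)=0 gives C₂(t) = C_in[1 − (τ₁ e^(−t/τ₁) − τ₂ e^(−t/τ₂))/(τ₁ − τ₂)].
At t = 70.9: e^(−t/τ₁) = 0.049490, e^(−t/τ₂) = 0.099239.
C₂ = 2.41·[1 − (23.586·0.049490 − 30.690·0.099239)/(-7.1034)] = 2.41·0.73557 = 1.7727 mg/L.

1.77 mg/L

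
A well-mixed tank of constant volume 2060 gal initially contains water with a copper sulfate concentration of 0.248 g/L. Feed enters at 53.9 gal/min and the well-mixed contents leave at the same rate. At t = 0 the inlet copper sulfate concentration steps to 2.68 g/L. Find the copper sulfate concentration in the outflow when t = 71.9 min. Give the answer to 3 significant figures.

2.31 g/L

Transient balance on the dissolved component: V dC/dt = Q(C_in − C).
Rewrite as dC/dt + C/τ = C_in/τ, τ = V/Q = 38.219 min.
C approaches C_in exponentially: C(t) = C_in + (C₀ − C_in) e^(−t/τ).
C(71.9) = 2.68 + (0.248 − 2.68)·e^(−71.9/38.219) = 2.68 + (-2.4320)·0.15240 = 2.3094 g/L.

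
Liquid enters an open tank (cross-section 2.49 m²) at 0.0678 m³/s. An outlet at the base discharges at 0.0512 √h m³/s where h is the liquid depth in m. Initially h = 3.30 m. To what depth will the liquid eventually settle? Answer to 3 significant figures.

Level balance: A dh/dt = 0.0678 − 0.0512 √h. Setting dh/dt = 0:
Q_in = 0.0512 √h_ss ⇒ √h_ss = 0.0678/0.0512 = 1.3242.
h_ss = 1.3242² = 1.7536 m. (Since h₀ = 3.30 m > h_ss, the level will fall toward this value.)

1.75 m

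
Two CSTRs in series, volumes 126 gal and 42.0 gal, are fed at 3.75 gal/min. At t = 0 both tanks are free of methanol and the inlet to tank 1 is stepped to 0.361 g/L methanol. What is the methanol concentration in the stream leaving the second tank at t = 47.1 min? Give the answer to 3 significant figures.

0.230 g/L

Each tank obeys Vᵢ dCᵢ/dt = Q(Cᵢ₋₁ − Cᵢ), so τᵢ = Vᵢ/Q.
τ₁ = 126/3.75 = 33.600 min; τ₂ = 42.0/3.75 = 11.200 min.
Solving the cascade with C₁(0)=C₂(0)=0 gives C₂(t) = C_in[1 − (τ₁ e^(−t/τ₁) − τ₂ e^(−t/τ₂))/(τ₁ − τ₂)].
At t = 47.1: e^(−t/τ₁) = 0.24616, e^(−t/τ₂) = 0.014915.
C₂ = 0.361·[1 − (33.600·0.24616 − 11.200·0.014915)/(22.400)] = 0.361·0.63822 = 0.23040 g/L.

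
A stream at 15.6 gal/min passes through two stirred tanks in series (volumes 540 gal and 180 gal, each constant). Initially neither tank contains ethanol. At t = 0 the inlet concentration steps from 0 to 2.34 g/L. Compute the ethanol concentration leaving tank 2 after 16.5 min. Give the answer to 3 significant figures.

0.441 g/L

Each tank obeys Vᵢ dCᵢ/dt = Q(Cᵢ₋₁ − Cᵢ), so τᵢ = Vᵢ/Q.
τ₁ = 540/15.6 = 34.615 min; τ₂ = 180/15.6 = 11.538 min.
Solving the cascade with C₁(0)=C₂(0)=0 gives C₂(t) = C_in[1 − (τ₁ e^(−t/τ₁) − τ₂ e^(−t/τ₂))/(τ₁ − τ₂)].
At t = 16.5: e^(−t/τ₁) = 0.62085, e^(−t/τ₂) = 0.23931.
C₂ = 2.34·[1 − (34.615·0.62085 − 11.538·0.23931)/(23.077)] = 2.34·0.18838 = 0.44081 g/L.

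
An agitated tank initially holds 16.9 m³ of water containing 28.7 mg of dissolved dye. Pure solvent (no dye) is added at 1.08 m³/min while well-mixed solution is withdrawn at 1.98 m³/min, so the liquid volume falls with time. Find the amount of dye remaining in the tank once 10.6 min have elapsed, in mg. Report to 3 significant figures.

4.61 mg

Total volume: dV/dt = Q_in − Q_out = -0.90000 m³/min, so V(t) = 16.9 − 0.90000 t and V(10.6) = 7.3600 m³.
Solute balance: dm/dt = 0 − Q_out C = −Q_out m/V(t).
dm/m = −Q_out dt/(V₀ − 0.90000 t); integrating gives ln(m/m₀) = −(Q_out/(Q_in−Q_out)) ln(V/V₀).
m = m₀ (V₀/V)^(Q_out/(Q_in−Q_out)) = 28.7 × (16.9/7.3600)^(-2.2000) = 4.6096 mg.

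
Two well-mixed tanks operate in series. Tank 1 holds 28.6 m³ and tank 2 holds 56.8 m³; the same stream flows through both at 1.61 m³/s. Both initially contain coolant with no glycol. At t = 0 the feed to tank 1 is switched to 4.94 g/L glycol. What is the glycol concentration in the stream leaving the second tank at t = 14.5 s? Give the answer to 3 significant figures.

Each tank obeys Vᵢ dCᵢ/dt = Q(Cᵢ₋₁ − Cᵢ), so τᵢ = Vᵢ/Q.
τ₁ = 28.6/1.61 = 17.764 s; τ₂ = 56.8/1.61 = 35.280 s.
Tank 1: C₁ = C_in(1 − e^(−t/τ₁)). Tank 2 (τ₁ ≠ τ₂): C₂ = C_in[1 − (τ₁ e^(−t/τ₁) − τ₂ e^(−t/τ₂))/(τ₁ − τ₂)].
At t = 14.5: e^(−t/τ₁) = 0.44208, e^(−t/τ₂) = 0.66298.
C₂ = 4.94·[1 − (17.764·0.44208 − 35.280·0.66298)/(-17.516)] = 4.94·0.11298 = 0.55812 g/L.

0.558 g/L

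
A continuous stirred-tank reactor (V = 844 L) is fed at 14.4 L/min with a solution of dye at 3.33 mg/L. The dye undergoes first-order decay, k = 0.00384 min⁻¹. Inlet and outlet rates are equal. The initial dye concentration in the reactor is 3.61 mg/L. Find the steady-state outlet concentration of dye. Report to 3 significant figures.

2.72 mg/L

V dC/dt = Q(C_in − C) − k V C.
Steady state (dC/dt = 0): C_ss = Q C_in/(Q + kV) = C_in/(1 + kV/Q).
C_ss = 14.4·3.33/(14.4 + 0.00384·844) = 47.952/17.641 = 2.7182 mg/L.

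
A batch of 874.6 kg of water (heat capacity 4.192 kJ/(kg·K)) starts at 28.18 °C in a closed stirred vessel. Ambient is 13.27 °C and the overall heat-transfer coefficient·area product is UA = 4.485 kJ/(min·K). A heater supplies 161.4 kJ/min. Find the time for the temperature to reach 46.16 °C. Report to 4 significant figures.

Unsteady energy balance on the tank contents: M c_p dT/dt = −UA(T − T_amb) + Q̇.
τ = M c_p/UA = 817.463 min; T_ss = T_amb + Q̇/UA = 13.27 + 161.4/4.485 = 49.2566 °C.
T(t) = T_ss + (T₀ − T_ss)e^(−t/τ); set T = 46.16:
t = −τ ln[(T − T_ss)/(T₀ − T_ss)] = −817.463 · ln(0.146922) = 1567.77 min.

1568 min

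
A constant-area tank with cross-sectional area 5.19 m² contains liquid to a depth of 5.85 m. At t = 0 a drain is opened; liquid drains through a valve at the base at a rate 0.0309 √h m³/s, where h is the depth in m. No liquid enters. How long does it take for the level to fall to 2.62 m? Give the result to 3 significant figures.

269 s

A dh/dt = −Q_out = −0.0309 √h.
Separate and integrate: 2(√h − √h₀) = −(0.0309/A) t.
t = 2A(√h₀ − √h)/0.0309 = 2·5.19·(√5.85 − √2.62)/0.0309
  = 10.380 × (2.4187 − 1.6186) / 0.0309 = 268.75 s.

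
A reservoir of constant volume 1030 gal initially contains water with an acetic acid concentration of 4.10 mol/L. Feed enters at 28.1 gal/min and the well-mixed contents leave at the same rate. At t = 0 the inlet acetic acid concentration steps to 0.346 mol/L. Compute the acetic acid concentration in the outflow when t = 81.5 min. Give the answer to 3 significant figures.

Transient balance on the dissolved component: V dC/dt = Q(C_in − C).
So dC/dt = (C_in − C)/τ with τ = V/Q = 1030/28.1 = 36.655 min.
C approaches C_in exponentially: C(t) = C_in + (C₀ − C_in) e^(−t/τ).
C(81.5) = 0.346 + (4.10 − 0.346)·e^(−81.5/36.655) = 0.346 + (3.7540)·0.10824 = 0.75232 mol/L.

0.752 mol/L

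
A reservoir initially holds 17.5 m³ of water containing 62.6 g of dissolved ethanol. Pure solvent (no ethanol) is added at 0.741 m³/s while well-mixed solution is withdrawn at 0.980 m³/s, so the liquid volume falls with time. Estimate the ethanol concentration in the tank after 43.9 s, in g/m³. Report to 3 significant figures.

0.210 g/m³

Let m(t) be the amount of ethanol. Volume: V(t) = V₀ + (Q_in − Q_out) t = 17.5 − 0.23900 t; V(43.9) = 7.0079 m³.
Solute balance: dm/dt = 0 − Q_out C = −Q_out m/V(t).
dm/m = −Q_out dt/(V₀ − 0.23900 t); integrating gives ln(m/m₀) = −(Q_out/(Q_in−Q_out)) ln(V/V₀).
m = m₀ (V₀/V)^(Q_out/(Q_in−Q_out)) = 62.6 × (17.5/7.0079)^(-4.1004) = 1.4685 g.
C = m/V = 1.4685/7.0079 = 0.20954 g/m³.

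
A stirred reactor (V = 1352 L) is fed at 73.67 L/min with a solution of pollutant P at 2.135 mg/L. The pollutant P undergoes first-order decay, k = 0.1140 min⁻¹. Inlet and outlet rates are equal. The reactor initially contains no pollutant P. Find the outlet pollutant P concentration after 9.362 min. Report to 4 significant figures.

0.5479 mg/L

Species balance: V dC/dt = Q C_in − Q C − k V C.
dC/dt = (Q/V) C_in − (Q/V + k) C; effective rate a = Q/V + k = 0.0544896 + 0.1140 = 0.168490 min⁻¹.
C_ss = Q C_in/(Q + kV) = 0.690460 mg/L; C(t) = C_ss + (C₀ − C_ss) e^(−a t).
C(9.362) = 0.690460 + (-0.690460)·e^(−0.168490·9.362) = 0.690460 + (-0.690460)·0.206511 = 0.547872 mg/L.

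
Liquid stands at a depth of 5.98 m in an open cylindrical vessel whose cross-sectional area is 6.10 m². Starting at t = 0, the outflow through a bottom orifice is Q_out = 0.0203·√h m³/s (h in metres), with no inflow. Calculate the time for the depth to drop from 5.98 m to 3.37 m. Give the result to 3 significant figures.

With no inflow, A dh/dt = −0.0203 √h.
This is separable: 2 d(√h)/dt = −0.0203/A, so √h = √h₀ − (0.0203/(2A)) t.
t = 2A(√h₀ − √h)/0.0203 = 2·6.10·(√5.98 − √3.37)/0.0203
  = 12.200 × (2.4454 − 1.8358) / 0.0203 = 366.39 s.

366 s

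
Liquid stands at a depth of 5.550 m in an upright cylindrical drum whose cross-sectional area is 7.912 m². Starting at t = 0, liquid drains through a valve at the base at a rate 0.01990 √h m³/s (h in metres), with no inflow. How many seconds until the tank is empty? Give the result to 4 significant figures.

With no inflow, A dh/dt = −0.01990 √h.
Separate and integrate: 2(√h − √h₀) = −(0.01990/A) t.
Tank is empty when √h = 0: t_empty = 2A√h₀/0.01990.
t_empty = 2·7.912·√5.550/0.01990 = 15.8240·2.35584/0.01990 = 1873.31 s.

1873 s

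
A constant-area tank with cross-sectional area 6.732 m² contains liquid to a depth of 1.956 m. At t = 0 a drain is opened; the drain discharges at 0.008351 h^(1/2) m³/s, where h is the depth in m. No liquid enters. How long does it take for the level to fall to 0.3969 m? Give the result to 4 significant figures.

1239 s

With no inflow, A dh/dt = −0.008351 √h.
Separate and integrate: 2(√h − √h₀) = −(0.008351/A) t.
t = 2A(√h₀ − √h)/0.008351 = 2·6.732·(√1.956 − √0.3969)/0.008351
  = 13.4640 × (1.39857 − 0.630000) / 0.008351 = 1239.14 s.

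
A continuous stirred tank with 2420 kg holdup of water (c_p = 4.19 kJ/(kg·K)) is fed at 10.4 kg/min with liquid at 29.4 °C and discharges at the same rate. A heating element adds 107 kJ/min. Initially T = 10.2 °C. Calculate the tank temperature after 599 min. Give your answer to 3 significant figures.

30.2 °C

Unsteady energy balance on the tank contents: M c_p dT/dt = ṁ c_p (T_in − T) + 107.
Rearrange: dT/dt = (T_ss − T)/τ with τ = M/ṁ = 232.69 min and T_ss = T_in + Q̇/(ṁ c_p) = 31.855 °C.
This is linear first-order; T(t) = T_ss + (T₀ − T_ss) e^(−t/τ).
T(599) = 31.855 + (-21.655)·e^(−599/232.69) = 31.855 + (-21.655)·0.076214 = 30.205 °C.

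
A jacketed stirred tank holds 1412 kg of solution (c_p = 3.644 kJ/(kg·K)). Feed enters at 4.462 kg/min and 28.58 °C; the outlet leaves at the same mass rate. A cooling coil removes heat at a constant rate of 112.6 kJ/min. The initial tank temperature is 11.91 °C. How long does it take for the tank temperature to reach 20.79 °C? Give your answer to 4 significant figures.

766.4 min

M c_p dT/dt = ṁ c_p (T_in − T) − Q̇.
τ = M/ṁ = 316.450 min; T_ss = T_in − Q̇/(ṁ c_p) = 21.6548 °C.
T(t) = T_ss + (T₀ − T_ss) e^(−t/τ). Set T = 20.79:
e^(−t/τ) = (20.79 − 21.6548)/(11.91 − 21.6548) = 0.0887475
t = −316.450 · ln(0.0887475) = 766.429 min.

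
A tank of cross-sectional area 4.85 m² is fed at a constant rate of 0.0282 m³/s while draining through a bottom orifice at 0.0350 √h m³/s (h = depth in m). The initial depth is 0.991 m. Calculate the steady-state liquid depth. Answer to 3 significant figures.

0.649 m

Accumulation of liquid (constant cross-section A): A dh/dt = Q_in − 0.0350 √h. At steady state dh/dt = 0:
Q_in = 0.0350 √h_ss ⇒ √h_ss = 0.0282/0.0350 = 0.80571.
h_ss = 0.80571² = 0.64918 m. (Since h₀ = 0.991 m > h_ss, the level will fall toward this value.)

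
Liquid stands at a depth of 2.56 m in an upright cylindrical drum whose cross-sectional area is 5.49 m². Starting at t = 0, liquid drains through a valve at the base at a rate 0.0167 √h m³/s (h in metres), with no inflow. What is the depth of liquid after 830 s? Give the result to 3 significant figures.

0.114 m

Mass balance (ρ constant): A dh/dt = −0.0167 √h.
Separate and integrate: 2(√h − √h₀) = −(0.0167/A) t.
√h = √2.56 − 0.0167·830/(2·5.49) = 1.6000 − 1.2624 = 0.33761.
h = 0.33761² = 0.11398 m.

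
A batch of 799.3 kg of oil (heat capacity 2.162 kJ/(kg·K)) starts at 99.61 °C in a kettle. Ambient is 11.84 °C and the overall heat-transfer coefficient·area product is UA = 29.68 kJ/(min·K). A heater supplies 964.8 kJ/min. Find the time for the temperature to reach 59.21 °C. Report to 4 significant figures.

76.46 min

M c_p dT/dt = −UA(T − T_amb) + Q̇.
τ = M c_p/UA = 58.2239 min; T_ss = T_amb + Q̇/UA = 11.84 + 964.8/29.68 = 44.3467 °C.
T(t) = T_ss + (T₀ − T_ss)e^(−t/τ); set T = 59.21:
t = −τ ln[(T − T_ss)/(T₀ − T_ss)] = −58.2239 · ln(0.268954) = 76.4606 min.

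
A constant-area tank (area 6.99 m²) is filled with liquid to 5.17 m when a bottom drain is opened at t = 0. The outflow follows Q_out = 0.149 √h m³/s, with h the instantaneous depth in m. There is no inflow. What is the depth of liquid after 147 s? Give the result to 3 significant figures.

0.500 m

A dh/dt = −Q_out = −0.149 √h.
This is separable: 2 d(√h)/dt = −0.149/A, so √h = √h₀ − (0.149/(2A)) t.
√h = √5.17 − 0.149·147/(2·6.99) = 2.2738 − 1.5667 = 0.70703.
h = 0.70703² = 0.49988 m.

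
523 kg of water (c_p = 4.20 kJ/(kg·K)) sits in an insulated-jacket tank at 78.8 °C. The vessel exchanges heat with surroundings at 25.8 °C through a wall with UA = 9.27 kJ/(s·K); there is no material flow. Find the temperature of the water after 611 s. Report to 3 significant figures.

Lumped-capacitance energy balance: M c_p dT/dt = UA(T_amb − T).
dT/dt = (T_ss − T)/τ with T_ss = T_amb = 25.800 °C, τ = M c_p/UA = 523·4.20/9.27 = 236.96 s.
T approaches T_ss exponentially: T(t) = T_ss + (T₀ − T_ss) e^(−t/τ).
T(611) = 25.800 + (53.000)·0.075886 = 29.822 °C.

29.8 °C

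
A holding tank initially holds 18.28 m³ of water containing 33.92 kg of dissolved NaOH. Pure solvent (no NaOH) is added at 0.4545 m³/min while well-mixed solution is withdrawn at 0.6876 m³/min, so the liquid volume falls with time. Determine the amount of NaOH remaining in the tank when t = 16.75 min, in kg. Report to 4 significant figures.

16.70 kg

Total volume: dV/dt = Q_in − Q_out = -0.233100 m³/min, so V(t) = 18.28 − 0.233100 t and V(16.75) = 14.3756 m³.
Species balance (pure solvent in): dm/dt = −Q_out · m/V(t).
dm/m = −Q_out dt/(V₀ − 0.233100 t); integrating gives ln(m/m₀) = −(Q_out/(Q_in−Q_out)) ln(V/V₀).
m = m₀ (V₀/V)^(Q_out/(Q_in−Q_out)) = 33.92 × (18.28/14.3756)^(-2.94981) = 16.6971 kg.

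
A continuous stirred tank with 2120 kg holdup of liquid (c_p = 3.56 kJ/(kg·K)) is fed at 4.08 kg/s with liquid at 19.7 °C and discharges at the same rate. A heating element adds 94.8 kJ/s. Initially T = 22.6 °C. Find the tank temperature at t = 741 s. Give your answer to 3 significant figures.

25.4 °C

M c_p dT/dt = ṁ c_p (T_in − T) + Q̇.
τ = M/ṁ = 519.61 s; T_ss = T_in + Q̇/(ṁ c_p) = 19.7 + 94.8/(4.08·3.56) = 26.227 °C.
This is linear first-order; T(t) = T_ss + (T₀ − T_ss) e^(−t/τ).
T(741) = 26.227 + (-3.6268)·e^(−741/519.61) = 26.227 + (-3.6268)·0.24025 = 25.355 °C.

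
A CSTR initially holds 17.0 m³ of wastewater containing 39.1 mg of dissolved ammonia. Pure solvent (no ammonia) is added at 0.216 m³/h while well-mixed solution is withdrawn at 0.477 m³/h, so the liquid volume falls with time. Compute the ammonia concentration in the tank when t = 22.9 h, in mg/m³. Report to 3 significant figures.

1.61 mg/m³

Let m(t) be the amount of ammonia. Volume: V(t) = V₀ + (Q_in − Q_out) t = 17.0 − 0.26100 t; V(22.9) = 11.023 m³.
No ammonia enters, so dm/dt = −Q_out · (m/V).
Separate: dm/m = −Q_out dt/V(t) ⇒ ln(m/m₀) = −(Q_out/(Q_in−Q_out)) ln(V/V₀).
m = m₀ (V₀/V)^(Q_out/(Q_in−Q_out)) = 39.1 × (17.0/11.023)^(-1.8276) = 17.714 mg.
C = m/V = 17.714/11.023 = 1.6070 mg/m³.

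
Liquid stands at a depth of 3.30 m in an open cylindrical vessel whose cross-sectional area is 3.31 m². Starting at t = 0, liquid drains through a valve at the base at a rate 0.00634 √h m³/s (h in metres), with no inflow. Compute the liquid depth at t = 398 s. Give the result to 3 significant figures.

Unsteady balance on liquid volume: A dh/dt = −0.00634 √h.
Separate and integrate: 2(√h − √h₀) = −(0.00634/A) t.
√h = √3.30 − 0.00634·398/(2·3.31) = 1.8166 − 0.38117 = 1.4354.
h = 1.4354² = 2.0604 m.

2.06 m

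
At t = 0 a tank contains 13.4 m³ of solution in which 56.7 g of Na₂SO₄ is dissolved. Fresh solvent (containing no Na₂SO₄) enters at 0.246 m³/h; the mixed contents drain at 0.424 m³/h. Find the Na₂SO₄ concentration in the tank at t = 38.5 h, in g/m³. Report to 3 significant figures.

Total volume: dV/dt = Q_in − Q_out = -0.17800 m³/h, so V(t) = 13.4 − 0.17800 t and V(38.5) = 6.5470 m³.
No Na₂SO₄ enters, so dm/dt = −Q_out · (m/V).
Separate: dm/m = −Q_out dt/V(t) ⇒ ln(m/m₀) = −(Q_out/(Q_in−Q_out)) ln(V/V₀).
m = m₀ (V₀/V)^(Q_out/(Q_in−Q_out)) = 56.7 × (13.4/6.5470)^(-2.3820) = 10.295 g.
C = m/V = 10.295/6.5470 = 1.5725 g/m³.

1.57 g/m³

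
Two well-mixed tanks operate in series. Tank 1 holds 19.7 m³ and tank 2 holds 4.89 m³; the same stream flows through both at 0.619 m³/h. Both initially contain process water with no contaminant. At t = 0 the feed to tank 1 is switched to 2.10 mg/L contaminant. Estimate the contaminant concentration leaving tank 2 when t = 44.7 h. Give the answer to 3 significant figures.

Time constants: τᵢ = Vᵢ/Q for each well-mixed tank.
τ₁ = 19.7/0.619 = 31.826 h; τ₂ = 4.89/0.619 = 7.8998 h.
Tank 1: C₁ = C_in(1 − e^(−t/τ₁)). Tank 2 (τ₁ ≠ τ₂): C₂ = C_in[1 − (τ₁ e^(−t/τ₁) − τ₂ e^(−t/τ₂))/(τ₁ − τ₂)].
At t = 44.7: e^(−t/τ₁) = 0.24548, e^(−t/τ₂) = 0.0034883.
C₂ = 2.10·[1 − (31.826·0.24548 − 7.8998·0.0034883)/(23.926)] = 2.10·0.67462 = 1.4167 mg/L.

1.42 mg/L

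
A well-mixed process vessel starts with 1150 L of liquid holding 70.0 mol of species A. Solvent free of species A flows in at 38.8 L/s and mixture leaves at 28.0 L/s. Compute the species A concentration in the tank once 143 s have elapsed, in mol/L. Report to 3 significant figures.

Total volume: dV/dt = Q_in − Q_out = 10.800 L/s, so V(t) = 1150 + 10.800 t and V(143) = 2694.4 L.
Species balance (pure solvent in): dm/dt = −Q_out · m/V(t).
Separate: dm/m = −Q_out dt/V(t) ⇒ ln(m/m₀) = −(Q_out/(Q_in−Q_out)) ln(V/V₀).
m = m₀ (V₀/V)^(Q_out/(Q_in−Q_out)) = 70.0 × (1150/2694.4)^(2.5926) = 7.6993 mol.
C = m/V = 7.6993/2694.4 = 0.0028575 mol/L.

0.00286 mol/L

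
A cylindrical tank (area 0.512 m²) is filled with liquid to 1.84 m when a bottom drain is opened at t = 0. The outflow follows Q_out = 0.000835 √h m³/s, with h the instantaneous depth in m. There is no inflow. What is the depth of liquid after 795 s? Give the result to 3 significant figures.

Unsteady balance on liquid volume: A dh/dt = −0.000835 √h.
Separate and integrate: 2(√h − √h₀) = −(0.000835/A) t.
√h = √1.84 − 0.000835·795/(2·0.512) = 1.3565 − 0.64827 = 0.70820.
h = 0.70820² = 0.50155 m.

0.502 m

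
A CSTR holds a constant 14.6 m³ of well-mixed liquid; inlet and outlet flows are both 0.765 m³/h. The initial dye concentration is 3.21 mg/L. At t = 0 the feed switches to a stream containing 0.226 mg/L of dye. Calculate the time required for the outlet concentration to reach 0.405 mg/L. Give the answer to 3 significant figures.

53.7 h

Species balance: V dC/dt = Q(C_in − C) ⇒ τ = V/Q = 19.085 h.
C(t) = C_in + (C₀ − C_in) e^(−t/τ). Set C = 0.405 and solve for t:
e^(−t/τ) = (C − C_in)/(C₀ − C_in) = (0.405 − 0.226)/(3.21 − 0.226) = 0.059987
t = −τ ln(…) = 19.085 × 2.8136 = 53.698 h.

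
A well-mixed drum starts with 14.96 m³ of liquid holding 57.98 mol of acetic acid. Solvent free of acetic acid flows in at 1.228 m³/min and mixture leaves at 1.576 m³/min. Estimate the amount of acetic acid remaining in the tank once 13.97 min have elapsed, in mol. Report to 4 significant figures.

9.780 mol

Let m(t) be the amount of acetic acid. Volume: V(t) = V₀ + (Q_in − Q_out) t = 14.96 − 0.348000 t; V(13.97) = 10.0984 m³.
Solute balance: dm/dt = 0 − Q_out C = −Q_out m/V(t).
dm/m = −Q_out dt/(V₀ − 0.348000 t); integrating gives ln(m/m₀) = −(Q_out/(Q_in−Q_out)) ln(V/V₀).
m = m₀ (V₀/V)^(Q_out/(Q_in−Q_out)) = 57.98 × (14.96/10.0984)^(-4.52874) = 9.77971 mol.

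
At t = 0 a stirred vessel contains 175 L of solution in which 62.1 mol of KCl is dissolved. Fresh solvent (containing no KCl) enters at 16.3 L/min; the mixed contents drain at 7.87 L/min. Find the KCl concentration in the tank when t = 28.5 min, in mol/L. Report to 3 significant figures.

Total volume: dV/dt = Q_in − Q_out = 8.4300 L/min, so V(t) = 175 + 8.4300 t and V(28.5) = 415.25 L.
Species balance (pure solvent in): dm/dt = −Q_out · m/V(t).
dm/m = −Q_out dt/(V₀ + 8.4300 t); integrating gives ln(m/m₀) = −(Q_out/(Q_in−Q_out)) ln(V/V₀).
m = m₀ (V₀/V)^(Q_out/(Q_in−Q_out)) = 62.1 × (175/415.25)^(0.93357) = 27.717 mol.
C = m/V = 27.717/415.25 = 0.066747 mol/L.

0.0667 mol/L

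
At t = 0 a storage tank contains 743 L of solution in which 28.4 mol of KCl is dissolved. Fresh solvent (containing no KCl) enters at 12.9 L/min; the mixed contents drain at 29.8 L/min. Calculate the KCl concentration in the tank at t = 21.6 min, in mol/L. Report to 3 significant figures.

Let m(t) be the amount of KCl. Volume: V(t) = V₀ + (Q_in − Q_out) t = 743 − 16.900 t; V(21.6) = 377.96 L.
Species balance (pure solvent in): dm/dt = −Q_out · m/V(t).
dm/m = −Q_out dt/(V₀ − 16.900 t); integrating gives ln(m/m₀) = −(Q_out/(Q_in−Q_out)) ln(V/V₀).
m = m₀ (V₀/V)^(Q_out/(Q_in−Q_out)) = 28.4 × (743/377.96)^(-1.7633) = 8.6240 mol.
C = m/V = 8.6240/377.96 = 0.022817 mol/L.

0.0228 mol/L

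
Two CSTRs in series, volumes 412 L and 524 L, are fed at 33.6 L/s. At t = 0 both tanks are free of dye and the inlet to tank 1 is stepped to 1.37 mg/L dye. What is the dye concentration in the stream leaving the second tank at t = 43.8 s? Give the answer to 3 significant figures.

Each tank obeys Vᵢ dCᵢ/dt = Q(Cᵢ₋₁ − Cᵢ), so τᵢ = Vᵢ/Q.
τ₁ = 412/33.6 = 12.262 s; τ₂ = 524/33.6 = 15.595 s.
Solving the cascade with C₁(0)=C₂(0)=0 gives C₂(t) = C_in[1 − (τ₁ e^(−t/τ₁) − τ₂ e^(−t/τ₂))/(τ₁ − τ₂)].
At t = 43.8: e^(−t/τ₁) = 0.028099, e^(−t/τ₂) = 0.060292.
C₂ = 1.37·[1 − (12.262·0.028099 − 15.595·0.060292)/(-3.3333)] = 1.37·0.82128 = 1.1252 mg/L.

1.13 mg/L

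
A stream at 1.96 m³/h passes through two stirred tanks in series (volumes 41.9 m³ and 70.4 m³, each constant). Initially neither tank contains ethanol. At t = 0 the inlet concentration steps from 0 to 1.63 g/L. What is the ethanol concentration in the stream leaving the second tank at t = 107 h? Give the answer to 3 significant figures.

Time constants: τᵢ = Vᵢ/Q for each well-mixed tank.
τ₁ = 41.9/1.96 = 21.378 h; τ₂ = 70.4/1.96 = 35.918 h.
Solving the cascade with C₁(0)=C₂(0)=0 gives C₂(t) = C_in[1 − (τ₁ e^(−t/τ₁) − τ₂ e^(−t/τ₂))/(τ₁ − τ₂)].
At t = 107: e^(−t/τ₁) = 0.0067027, e^(−t/τ₂) = 0.050845.
C₂ = 1.63·[1 − (21.378·0.0067027 − 35.918·0.050845)/(-14.541)] = 1.63·0.88426 = 1.4413 g/L.

1.44 g/L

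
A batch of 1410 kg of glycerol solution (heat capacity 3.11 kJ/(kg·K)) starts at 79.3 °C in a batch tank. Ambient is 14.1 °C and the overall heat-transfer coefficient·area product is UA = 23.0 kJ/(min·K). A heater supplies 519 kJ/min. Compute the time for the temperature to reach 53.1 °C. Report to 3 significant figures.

182 min

First-law balance (no shaft work): M c_p dT/dt = −UA(T − T_amb) + Q̇.
τ = M c_p/UA = 190.66 min; T_ss = T_amb + Q̇/UA = 14.1 + 519/23.0 = 36.665 °C.
T(t) = T_ss + (T₀ − T_ss)e^(−t/τ); set T = 53.1:
t = −τ ln[(T − T_ss)/(T₀ − T_ss)] = −190.66 · ln(0.38548) = 181.75 min.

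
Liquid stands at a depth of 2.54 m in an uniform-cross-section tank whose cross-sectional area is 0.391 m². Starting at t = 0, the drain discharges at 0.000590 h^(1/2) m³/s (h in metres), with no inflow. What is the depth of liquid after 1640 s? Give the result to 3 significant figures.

A dh/dt = −Q_out = −0.000590 √h.
This is separable: 2 d(√h)/dt = −0.000590/A, so √h = √h₀ − (0.000590/(2A)) t.
√h = √2.54 − 0.000590·1640/(2·0.391) = 1.5937 − 1.2373 = 0.35640.
h = 0.35640² = 0.12702 m.

0.127 m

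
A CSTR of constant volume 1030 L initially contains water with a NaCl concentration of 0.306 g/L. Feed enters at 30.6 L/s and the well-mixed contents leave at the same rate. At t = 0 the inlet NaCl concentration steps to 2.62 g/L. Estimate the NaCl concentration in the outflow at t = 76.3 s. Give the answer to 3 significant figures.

2.38 g/L

Unsteady species balance (constant V, well mixed): V dC/dt = Q(C_in − C).
Rewrite as dC/dt + C/τ = C_in/τ, τ = V/Q = 33.660 s.
Integrating: C(t) = C_in + (C₀ − C_in) e^(−t/τ).
C(76.3) = 2.62 + (0.306 − 2.62)·e^(−76.3/33.660) = 2.62 + (-2.3140)·0.10365 = 2.3802 g/L.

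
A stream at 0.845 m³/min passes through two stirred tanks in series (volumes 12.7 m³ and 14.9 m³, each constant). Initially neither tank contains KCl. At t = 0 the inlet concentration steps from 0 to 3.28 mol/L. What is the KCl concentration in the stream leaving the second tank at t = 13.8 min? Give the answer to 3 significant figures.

Time constants: τᵢ = Vᵢ/Q for each well-mixed tank.
τ₁ = 12.7/0.845 = 15.030 min; τ₂ = 14.9/0.845 = 17.633 min.
Solving the cascade with C₁(0)=C₂(0)=0 gives C₂(t) = C_in[1 − (τ₁ e^(−t/τ₁) − τ₂ e^(−t/τ₂))/(τ₁ − τ₂)].
At t = 13.8: e^(−t/τ₁) = 0.39924, e^(−t/τ₂) = 0.45721.
C₂ = 3.28·[1 − (15.030·0.39924 − 17.633·0.45721)/(-2.6036)] = 3.28·0.20817 = 0.68279 mol/L.

0.683 mol/L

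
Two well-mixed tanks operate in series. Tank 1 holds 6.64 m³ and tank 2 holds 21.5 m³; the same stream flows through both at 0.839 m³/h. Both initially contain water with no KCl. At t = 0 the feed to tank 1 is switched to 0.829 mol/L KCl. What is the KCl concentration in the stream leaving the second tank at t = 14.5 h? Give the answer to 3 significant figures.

0.207 mol/L

Species balance on tank i: dCᵢ/dt = (Cᵢ₋₁ − Cᵢ)/τᵢ with τᵢ = Vᵢ/Q.
τ₁ = 6.64/0.839 = 7.9142 h; τ₂ = 21.5/0.839 = 25.626 h.
Solving the cascade with C₁(0)=C₂(0)=0 gives C₂(t) = C_in[1 − (τ₁ e^(−t/τ₁) − τ₂ e^(−t/τ₂))/(τ₁ − τ₂)].
At t = 14.5: e^(−t/τ₁) = 0.16007, e^(−t/τ₂) = 0.56788.
C₂ = 0.829·[1 − (7.9142·0.16007 − 25.626·0.56788)/(-17.712)] = 0.829·0.24989 = 0.20716 mol/L.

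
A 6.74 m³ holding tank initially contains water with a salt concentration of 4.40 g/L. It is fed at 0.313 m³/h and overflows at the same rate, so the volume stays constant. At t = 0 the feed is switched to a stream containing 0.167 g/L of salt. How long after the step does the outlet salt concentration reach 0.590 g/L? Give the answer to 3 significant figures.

Mass balance on the solute (V constant): V dC/dt = Q(C_in − C), so τ = V/Q = 21.534 h.
C(t) = C_in + (C₀ − C_in) e^(−t/τ). Set C = 0.590 and solve for t:
e^(−t/τ) = (C − C_in)/(C₀ − C_in) = (0.590 − 0.167)/(4.40 − 0.167) = 0.099929
t = −τ ln(…) = 21.534 × 2.3033 = 49.598 h.

49.6 h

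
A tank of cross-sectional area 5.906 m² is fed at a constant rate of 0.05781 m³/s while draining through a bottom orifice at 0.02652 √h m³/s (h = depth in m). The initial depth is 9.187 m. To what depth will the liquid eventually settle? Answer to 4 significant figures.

4.752 m

A dh/dt = Q_in − 0.02652 √h. Steady state requires inflow = outflow:
Q_in = 0.02652 √h_ss ⇒ √h_ss = 0.05781/0.02652 = 2.17986.
h_ss = 2.17986² = 4.75181 m. (Since h₀ = 9.187 m > h_ss, the level will fall toward this value.)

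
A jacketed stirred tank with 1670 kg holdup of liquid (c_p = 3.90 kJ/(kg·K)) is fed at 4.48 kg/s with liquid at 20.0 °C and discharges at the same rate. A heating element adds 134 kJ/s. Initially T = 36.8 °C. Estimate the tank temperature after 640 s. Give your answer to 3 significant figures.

29.3 °C

Unsteady energy balance on the tank contents: M c_p dT/dt = ṁ c_p (T_in − T) + 134.
Rearrange: dT/dt = (T_ss − T)/τ with τ = M/ṁ = 372.77 s and T_ss = T_in + Q̇/(ṁ c_p) = 27.669 °C.
T approaches T_ss exponentially: T(t) = T_ss + (T₀ − T_ss) e^(−t/τ).
T(640) = 27.669 + (9.1306)·e^(−640/372.77) = 27.669 + (9.1306)·0.17962 = 29.309 °C.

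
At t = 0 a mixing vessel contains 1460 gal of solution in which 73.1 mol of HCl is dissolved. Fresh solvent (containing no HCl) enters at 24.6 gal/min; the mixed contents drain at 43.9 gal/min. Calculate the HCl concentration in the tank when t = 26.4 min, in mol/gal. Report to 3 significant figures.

Let m(t) be the amount of HCl. Volume: V(t) = V₀ + (Q_in − Q_out) t = 1460 − 19.300 t; V(26.4) = 950.48 gal.
Solute balance: dm/dt = 0 − Q_out C = −Q_out m/V(t).
dm/m = −Q_out dt/(V₀ − 19.300 t); integrating gives ln(m/m₀) = −(Q_out/(Q_in−Q_out)) ln(V/V₀).
m = m₀ (V₀/V)^(Q_out/(Q_in−Q_out)) = 73.1 × (1460/950.48)^(-2.2746) = 27.536 mol.
C = m/V = 27.536/950.48 = 0.028971 mol/gal.

0.0290 mol/gal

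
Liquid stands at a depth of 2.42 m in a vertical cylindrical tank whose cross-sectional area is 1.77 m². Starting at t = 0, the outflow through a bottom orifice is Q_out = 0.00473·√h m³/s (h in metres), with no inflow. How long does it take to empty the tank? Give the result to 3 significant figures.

A dh/dt = −Q_out = −0.00473 √h.
Separate and integrate: 2(√h − √h₀) = −(0.00473/A) t.
Set h = 0: 2√h₀ = (0.00473/A) t_empty ⇒ t_empty = 2A√h₀/0.00473.
t_empty = 2·1.77·√2.42/0.00473 = 3.5400·1.5556/0.00473 = 1164.3 s.

1160 s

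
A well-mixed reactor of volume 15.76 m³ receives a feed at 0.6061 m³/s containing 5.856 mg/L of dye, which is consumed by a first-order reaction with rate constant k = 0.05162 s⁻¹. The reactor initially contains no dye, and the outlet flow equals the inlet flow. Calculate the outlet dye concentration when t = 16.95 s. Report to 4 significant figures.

V dC/dt = Q(C_in − C) − k V C.
This is linear with rate a = Q/V + k = 0.0900781 s⁻¹.
C_ss = Q C_in/(Q + kV) = 2.50017 mg/L; C(t) = C_ss + (C₀ − C_ss) e^(−a t).
C(16.95) = 2.50017 + (-2.50017)·e^(−0.0900781·16.95) = 2.50017 + (-2.50017)·0.217224 = 1.95707 mg/L.

1.957 mg/L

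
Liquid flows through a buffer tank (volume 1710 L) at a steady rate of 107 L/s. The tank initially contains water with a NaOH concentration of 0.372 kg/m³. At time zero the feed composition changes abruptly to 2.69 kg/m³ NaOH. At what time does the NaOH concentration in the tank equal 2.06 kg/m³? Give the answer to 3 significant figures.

20.8 s

Species balance: V dC/dt = Q(C_in − C) ⇒ τ = V/Q = 15.981 s.
C(t) = C_in + (C₀ − C_in) e^(−t/τ). Set C = 2.06 and solve for t:
e^(−t/τ) = (C − C_in)/(C₀ − C_in) = (2.06 − 2.69)/(0.372 − 2.69) = 0.27179
t = −τ ln(…) = 15.981 × 1.3027 = 20.819 s.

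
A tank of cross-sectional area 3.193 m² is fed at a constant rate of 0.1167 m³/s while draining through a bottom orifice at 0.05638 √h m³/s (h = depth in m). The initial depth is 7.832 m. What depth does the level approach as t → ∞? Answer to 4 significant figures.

Accumulation of liquid (constant cross-section A): A dh/dt = Q_in − 0.05638 √h. At steady state dh/dt = 0:
Q_in = 0.05638 √h_ss ⇒ √h_ss = 0.1167/0.05638 = 2.06988.
h_ss = 2.06988² = 4.28442 m. (Since h₀ = 7.832 m > h_ss, the level will fall toward this value.)

4.284 m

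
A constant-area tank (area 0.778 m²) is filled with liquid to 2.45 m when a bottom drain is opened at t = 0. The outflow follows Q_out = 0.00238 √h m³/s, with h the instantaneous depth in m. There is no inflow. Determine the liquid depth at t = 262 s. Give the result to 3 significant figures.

With no inflow, A dh/dt = −0.00238 √h.
This is separable: 2 d(√h)/dt = −0.00238/A, so √h = √h₀ − (0.00238/(2A)) t.
√h = √2.45 − 0.00238·262/(2·0.778) = 1.5652 − 0.40075 = 1.1645.
h = 1.1645² = 1.3561 m.

1.36 m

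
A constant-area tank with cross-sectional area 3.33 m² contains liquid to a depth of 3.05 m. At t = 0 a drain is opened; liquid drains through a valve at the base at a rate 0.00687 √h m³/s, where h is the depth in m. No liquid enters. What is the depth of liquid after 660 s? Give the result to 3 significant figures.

With no inflow, A dh/dt = −0.00687 √h.
Separate and integrate: 2(√h − √h₀) = −(0.00687/A) t.
√h = √3.05 − 0.00687·660/(2·3.33) = 1.7464 − 0.68081 = 1.0656.
h = 1.0656² = 1.1355 m.

1.14 m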